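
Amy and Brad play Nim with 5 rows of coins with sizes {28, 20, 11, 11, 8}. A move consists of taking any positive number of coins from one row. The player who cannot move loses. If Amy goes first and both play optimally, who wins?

Brad wins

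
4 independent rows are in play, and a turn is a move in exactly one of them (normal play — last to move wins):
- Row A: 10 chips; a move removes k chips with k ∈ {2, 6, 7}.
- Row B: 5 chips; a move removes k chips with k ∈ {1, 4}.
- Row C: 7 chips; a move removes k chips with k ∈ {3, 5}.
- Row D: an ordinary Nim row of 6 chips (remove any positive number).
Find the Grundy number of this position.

7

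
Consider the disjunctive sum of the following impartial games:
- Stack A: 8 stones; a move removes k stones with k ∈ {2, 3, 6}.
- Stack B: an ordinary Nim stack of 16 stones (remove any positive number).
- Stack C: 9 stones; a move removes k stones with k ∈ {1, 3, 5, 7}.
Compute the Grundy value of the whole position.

19

For stack A, compute g(0), g(1), … with moves {2, 3, 6}:
k:     0  1  2  3  4  5  6  7  8
g(k):  0  0  1  1  2  0  3  1  2
So g(8) = 2.
Stack B is a plain Nim stack of size 16, so its Grundy value is 16.
Grundy values for stack C (subtraction set {1, 3, 5, 7}):
g(0) = mex{} = 0
g(1) = mex{0} = 1
g(2) = mex{1} = 0
g(3) = mex{0} = 1
g(4) = mex{1} = 0
g(5) = mex{0} = 1
g(6) = mex{1} = 0
g(7) = mex{0} = 1
g(8) = mex{1} = 0
g(9) = mex{0} = 1
So g(9) = 1.
By the Sprague-Grundy theorem, the Grundy value of a sum of independent games is the XOR of the component values.
Combined value = 2 ⊕ 16 ⊕ 1 = 19.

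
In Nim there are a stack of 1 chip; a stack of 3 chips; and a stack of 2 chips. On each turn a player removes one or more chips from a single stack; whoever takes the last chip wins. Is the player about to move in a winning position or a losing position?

Compute the nim-sum pairwise:
1 XOR 3 = 2
2 XOR 2 = 0
The nim-sum is 0, so this is a P-position: the player to move is in a losing position under optimal play.

Losing position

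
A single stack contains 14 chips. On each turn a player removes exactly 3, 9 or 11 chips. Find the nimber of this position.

Grundy values for subtraction set {3, 9, 11}:
g(0) = mex{} = 0
g(1) = mex{} = 0
g(2) = mex{} = 0
g(3) = mex{0} = 1
g(4) = mex{0} = 1
g(5) = mex{0} = 1
g(6) = mex{1} = 0
g(7) = mex{1} = 0
g(8) = mex{1} = 0
g(9) = mex{0} = 1
g(10) = mex{0} = 1
g(11) = mex{0} = 1
g(12) = mex{0,1} = 2
g(13) = mex{0,1} = 2
g(14) = mex{1} = 0
So g(14) = 0.

0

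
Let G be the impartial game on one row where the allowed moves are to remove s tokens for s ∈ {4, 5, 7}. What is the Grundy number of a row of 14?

Build the Grundy sequence with g(k) = mex{g(k−s) : s ∈ {4, 5, 7}, s ≤ k}:
g(0) = mex{} = 0
g(1) = mex{} = 0
g(2) = mex{} = 0
g(3) = mex{} = 0
g(4) = mex{0} = 1
g(5) = mex{0} = 1
g(6) = mex{0} = 1
g(7) = mex{0} = 1
g(8) = mex{0,1} = 2
g(9) = mex{0,1} = 2
g(10) = mex{0,1} = 2
g(11) = mex{1} = 0
g(12) = mex{1,2} = 0
g(13) = mex{1,2} = 0
g(14) = mex{1,2} = 0
So g(14) = 0.

0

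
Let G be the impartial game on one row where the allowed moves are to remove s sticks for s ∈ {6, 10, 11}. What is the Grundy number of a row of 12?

2

Grundy values for subtraction set {6, 10, 11}:
g(0) = mex{} = 0
g(1) = mex{} = 0
g(2) = mex{} = 0
g(3) = mex{} = 0
g(4) = mex{} = 0
g(5) = mex{} = 0
g(6) = mex{0} = 1
g(7) = mex{0} = 1
g(8) = mex{0} = 1
g(9) = mex{0} = 1
g(10) = mex{0} = 1
g(11) = mex{0} = 1
g(12) = mex{0,1} = 2
So g(12) = 2.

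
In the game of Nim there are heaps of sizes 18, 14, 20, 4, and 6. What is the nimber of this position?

In binary:
  10010  (18)
  01110  (14)
  10100  (20)
  00100  (4)
  00110  (6)
  -----
  01010  (10)

10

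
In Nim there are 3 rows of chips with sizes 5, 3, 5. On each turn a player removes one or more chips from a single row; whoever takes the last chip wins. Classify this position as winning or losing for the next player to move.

Winning position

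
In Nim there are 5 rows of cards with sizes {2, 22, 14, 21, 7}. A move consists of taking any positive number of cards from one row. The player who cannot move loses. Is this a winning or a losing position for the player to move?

Winning position

Compute the nim-sum pairwise:
2 ⊕ 22 = 20
20 ⊕ 14 = 26
26 ⊕ 21 = 15
15 ⊕ 7 = 8
The nim-sum is 8 ≠ 0, so this is an N-position: the player to move can win.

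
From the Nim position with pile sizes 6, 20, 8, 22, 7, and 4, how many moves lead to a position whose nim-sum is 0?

1

Compute the nim-sum pairwise:
6 ⊕ 20 = 18
18 ⊕ 8 = 26
26 ⊕ 22 = 12
12 ⊕ 7 = 11
11 ⊕ 4 = 15
The overall nim-sum is X = 15. A pile of size p has a winning move iff p XOR X < p (reduce it to p XOR X).
  6: 6 XOR 15 = 9 ≥ 6 — no move.
  20: 20 XOR 15 = 27 ≥ 20 — no move.
  8: 8 XOR 15 = 7 < 8 — winning move (to 7).
  22: 22 XOR 15 = 25 ≥ 22 — no move.
  7: 7 XOR 15 = 8 ≥ 7 — no move.
  4: 4 XOR 15 = 11 ≥ 4 — no move.
That gives 1 winning move.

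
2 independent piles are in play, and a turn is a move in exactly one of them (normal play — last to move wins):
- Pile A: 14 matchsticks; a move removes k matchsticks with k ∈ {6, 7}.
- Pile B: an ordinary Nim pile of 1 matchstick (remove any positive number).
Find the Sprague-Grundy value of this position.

1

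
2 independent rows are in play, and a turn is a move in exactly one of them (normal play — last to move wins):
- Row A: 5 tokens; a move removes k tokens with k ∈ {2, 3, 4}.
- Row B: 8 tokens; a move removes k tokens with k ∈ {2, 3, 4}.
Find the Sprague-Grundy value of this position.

3

Build the Grundy sequence for row A with g(k) = mex{g(k−s) : s ∈ {2, 3, 4}, s ≤ k}:
k:     0  1  2  3  4  5
g(k):  0  0  1  1  2  2
So g(5) = 2.
Build the Grundy sequence for row B with g(k) = mex{g(k−s) : s ∈ {2, 3, 4}, s ≤ k}:
k:     0  1  2  3  4  5  6  7  8
g(k):  0  0  1  1  2  2  0  0  1
So g(8) = 1.
By the Sprague-Grundy theorem, the Grundy value of a sum of independent games is the XOR of the component values.
Combined value = 2 XOR 1 = 3.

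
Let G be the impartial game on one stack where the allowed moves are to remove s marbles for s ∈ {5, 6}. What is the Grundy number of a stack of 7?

Build the Grundy sequence with g(k) = mex{g(k−s) : s ∈ {5, 6}, s ≤ k}:
g(0) = mex{} = 0
g(1) = mex{} = 0
g(2) = mex{} = 0
g(3) = mex{} = 0
g(4) = mex{} = 0
g(5) = mex{0} = 1
g(6) = mex{0} = 1
g(7) = mex{0} = 1
So g(7) = 1.

1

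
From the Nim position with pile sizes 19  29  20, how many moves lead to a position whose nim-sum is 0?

In binary:
  10011  (19)
  11101  (29)
  10100  (20)
  -----
  11010  (26)
The overall nim-sum is X = 26. A pile of size p has a winning move iff p XOR X < p (reduce it to p XOR X).
  19: 19 XOR 26 = 9 < 19 — winning move (to 9).
  29: 29 XOR 26 = 7 < 29 — winning move (to 7).
  20: 20 XOR 26 = 14 < 20 — winning move (to 14).
That gives 3 winning moves.

3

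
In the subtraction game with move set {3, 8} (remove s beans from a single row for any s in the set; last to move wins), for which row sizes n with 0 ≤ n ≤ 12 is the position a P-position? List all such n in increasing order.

0, 1, 2, 6, 7, 11, 12

Build the Grundy sequence with g(k) = mex{g(k−s) : s ∈ {3, 8}, s ≤ k}:
g(0) = mex{} = 0
g(1) = mex{} = 0
g(2) = mex{} = 0
g(3) = mex{0} = 1
g(4) = mex{0} = 1
g(5) = mex{0} = 1
g(6) = mex{1} = 0
g(7) = mex{1} = 0
g(8) = mex{0,1} = 2
g(9) = mex{0} = 1
g(10) = mex{0} = 1
g(11) = mex{1,2} = 0
g(12) = mex{1} = 0
The P-positions (g = 0) in 0..12 are 0, 1, 2, 6, 7, 11, 12.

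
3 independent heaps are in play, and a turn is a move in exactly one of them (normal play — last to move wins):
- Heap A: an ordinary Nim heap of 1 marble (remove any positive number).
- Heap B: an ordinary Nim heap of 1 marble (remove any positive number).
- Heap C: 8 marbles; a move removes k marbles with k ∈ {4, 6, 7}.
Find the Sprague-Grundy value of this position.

2

Heap A is a plain Nim heap of size 1, so its Grundy value is 1.
Heap B is a plain Nim heap of size 1, so its Grundy value is 1.
Build the Grundy sequence for heap C with g(k) = mex{g(k−s) : s ∈ {4, 6, 7}, s ≤ k}:
k:     0  1  2  3  4  5  6  7  8
g(k):  0  0  0  0  1  1  1  1  2
So g(8) = 2.
By the Sprague-Grundy theorem, the Grundy value of a sum of independent games is the XOR of the component values.
Combined value = 1 XOR 1 XOR 2 = 2.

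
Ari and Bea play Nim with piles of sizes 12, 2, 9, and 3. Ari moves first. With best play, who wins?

Ari wins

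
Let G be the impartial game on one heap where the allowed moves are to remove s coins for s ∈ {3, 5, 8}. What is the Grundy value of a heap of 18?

2

Grundy values for subtraction set {3, 5, 8}:
k:     0  1  2  3  4  5  6  7  8  9 10 11 12 13 14 15 16 17 18
g(k):  0  0  0  1  1  1  2  2  2  3  3  0  0  0  1  1  1  2  2
So g(18) = 2.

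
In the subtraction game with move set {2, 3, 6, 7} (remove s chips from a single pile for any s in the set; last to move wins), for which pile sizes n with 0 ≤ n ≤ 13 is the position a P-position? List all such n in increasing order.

0, 1, 5, 9, 10

Compute g(0), g(1), … for moves {2, 3, 6, 7}:
k:     0  1  2  3  4  5  6  7  8  9 10 11 12 13
g(k):  0  0  1  1  2  0  3  1  2  0  0  1  1  2
The P-positions (g = 0) in 0..13 are 0, 1, 5, 9, 10.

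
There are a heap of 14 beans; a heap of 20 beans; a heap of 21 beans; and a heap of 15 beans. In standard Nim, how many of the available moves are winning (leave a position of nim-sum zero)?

0

Compute the nim-sum pairwise:
14 ⊕ 20 = 26
26 ⊕ 21 = 15
15 ⊕ 15 = 0
The nim-sum is already 0, so every move leaves a nonzero nim-sum — there are no winning moves.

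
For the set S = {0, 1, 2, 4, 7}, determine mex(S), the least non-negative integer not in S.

3

The values 0, 1, 2 are all present; 3 is the first non-negative integer missing from the set.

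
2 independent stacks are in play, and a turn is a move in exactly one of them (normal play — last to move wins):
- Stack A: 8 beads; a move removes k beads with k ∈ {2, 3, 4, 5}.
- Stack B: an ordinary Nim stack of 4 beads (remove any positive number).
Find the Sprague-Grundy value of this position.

4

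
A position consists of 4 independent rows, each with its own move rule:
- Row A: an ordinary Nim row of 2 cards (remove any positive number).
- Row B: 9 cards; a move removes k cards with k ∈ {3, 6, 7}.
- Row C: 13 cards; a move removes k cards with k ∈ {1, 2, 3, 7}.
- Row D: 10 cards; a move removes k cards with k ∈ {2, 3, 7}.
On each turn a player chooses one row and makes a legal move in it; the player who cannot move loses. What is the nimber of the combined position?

Row A is a plain Nim row of size 2, so its Grundy value is 2.
Grundy values for row B (subtraction set {3, 6, 7}):
k:     0  1  2  3  4  5  6  7  8  9
g(k):  0  0  0  1  1  1  2  2  2  3
So g(9) = 3.
For row C, compute g(0), g(1), … with moves {1, 2, 3, 7}:
k:     0  1  2  3  4  5  6  7  8  9 10 11 12 13
g(k):  0  1  2  3  0  1  2  3  0  1  2  3  0  1
So g(13) = 1.
Grundy values for row D (subtraction set {2, 3, 7}):
k:     0  1  2  3  4  5  6  7  8  9 10
g(k):  0  0  1  1  2  0  0  1  1  2  0
So g(10) = 0.
The value of a disjunctive sum is the nim-sum of the parts.
Combined value = 2 ⊕ 3 ⊕ 1 ⊕ 0 = 0.

0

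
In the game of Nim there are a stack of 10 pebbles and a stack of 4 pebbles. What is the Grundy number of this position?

14

In binary:
  1010  (10)
  0100  (4)
  ----
  1110  (14)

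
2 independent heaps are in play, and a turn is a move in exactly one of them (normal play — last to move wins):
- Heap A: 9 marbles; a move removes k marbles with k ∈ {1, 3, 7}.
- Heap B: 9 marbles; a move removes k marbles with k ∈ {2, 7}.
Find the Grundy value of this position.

Grundy values for heap A (subtraction set {1, 3, 7}):
k:     0  1  2  3  4  5  6  7  8  9
g(k):  0  1  0  1  0  1  0  1  0  1
So g(9) = 1.
Grundy values for heap B (subtraction set {2, 7}):
g(0) = mex{} = 0
g(1) = mex{} = 0
g(2) = mex{0} = 1
g(3) = mex{0} = 1
g(4) = mex{1} = 0
g(5) = mex{1} = 0
g(6) = mex{0} = 1
g(7) = mex{0} = 1
g(8) = mex{0,1} = 2
g(9) = mex{1} = 0
So g(9) = 0.
The value of a disjunctive sum is the nim-sum of the parts.
Combined value = 1 ⊕ 0 = 1.

1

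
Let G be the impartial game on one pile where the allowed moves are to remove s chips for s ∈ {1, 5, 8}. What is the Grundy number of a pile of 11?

Compute g(0), g(1), … for moves {1, 5, 8}:
k:     0  1  2  3  4  5  6  7  8  9 10 11
g(k):  0  1  0  1  0  1  0  1  2  3  2  3
So g(11) = 3.

3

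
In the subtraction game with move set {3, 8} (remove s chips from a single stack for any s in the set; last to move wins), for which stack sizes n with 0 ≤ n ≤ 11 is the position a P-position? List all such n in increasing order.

0, 1, 2, 6, 7, 11

Compute g(0), g(1), … for moves {3, 8}:
k:     0  1  2  3  4  5  6  7  8  9 10 11
g(k):  0  0  0  1  1  1  0  0  2  1  1  0
The P-positions (g = 0) in 0..11 are 0, 1, 2, 6, 7, 11.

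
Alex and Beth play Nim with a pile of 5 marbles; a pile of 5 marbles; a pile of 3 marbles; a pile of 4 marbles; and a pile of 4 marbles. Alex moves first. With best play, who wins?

Alex wins

Write each in binary and XOR column by column:
  101  (5)
  101  (5)
  011  (3)
  100  (4)
  100  (4)
  ---
  011  (3)
The nim-sum is 3 ≠ 0, so this is an N-position: the player to move can win; Alex has a winning move.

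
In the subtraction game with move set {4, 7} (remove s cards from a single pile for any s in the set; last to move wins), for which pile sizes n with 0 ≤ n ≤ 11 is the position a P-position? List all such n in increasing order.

0, 1, 2, 3, 11

Grundy values for subtraction set {4, 7}:
g(0) = mex{} = 0
g(1) = mex{} = 0
g(2) = mex{} = 0
g(3) = mex{} = 0
g(4) = mex{0} = 1
g(5) = mex{0} = 1
g(6) = mex{0} = 1
g(7) = mex{0} = 1
g(8) = mex{0,1} = 2
g(9) = mex{0,1} = 2
g(10) = mex{0,1} = 2
g(11) = mex{1} = 0
The P-positions (g = 0) in 0..11 are 0, 1, 2, 3, 11.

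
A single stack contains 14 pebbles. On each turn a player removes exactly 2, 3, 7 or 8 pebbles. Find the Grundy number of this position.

2

Build the Grundy sequence with g(k) = mex{g(k−s) : s ∈ {2, 3, 7, 8}, s ≤ k}:
g(0) = mex{} = 0
g(1) = mex{} = 0
g(2) = mex{0} = 1
g(3) = mex{0} = 1
g(4) = mex{0,1} = 2
g(5) = mex{1} = 0
g(6) = mex{1,2} = 0
g(7) = mex{0,2} = 1
g(8) = mex{0} = 1
g(9) = mex{0,1} = 2
g(10) = mex{1} = 0
g(11) = mex{1,2} = 0
g(12) = mex{0,2} = 1
g(13) = mex{0} = 1
g(14) = mex{0,1} = 2
So g(14) = 2.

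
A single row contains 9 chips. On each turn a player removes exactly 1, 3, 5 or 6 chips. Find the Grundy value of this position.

3

Grundy values for subtraction set {1, 3, 5, 6}:
g(0) = mex{} = 0
g(1) = mex{0} = 1
g(2) = mex{1} = 0
g(3) = mex{0} = 1
g(4) = mex{1} = 0
g(5) = mex{0} = 1
g(6) = mex{0,1} = 2
g(7) = mex{0,1,2} = 3
g(8) = mex{0,1,3} = 2
g(9) = mex{0,1,2} = 3
So g(9) = 3.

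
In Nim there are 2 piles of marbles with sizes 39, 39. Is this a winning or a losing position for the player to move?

Nim-sum: 39 XOR 39 = 0.
The nim-sum is 0, so this is a P-position: the player to move is in a losing position under optimal play.

Losing position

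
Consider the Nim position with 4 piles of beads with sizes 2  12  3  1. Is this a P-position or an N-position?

N-position

Compute the nim-sum pairwise:
2 ⊕ 12 = 14
14 ⊕ 3 = 13
13 ⊕ 1 = 12
The nim-sum is 12 ≠ 0, so this is an N-position: the player to move can win.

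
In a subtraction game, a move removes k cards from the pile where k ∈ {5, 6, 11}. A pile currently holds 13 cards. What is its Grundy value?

Grundy values for subtraction set {5, 6, 11}:
k:     0  1  2  3  4  5  6  7  8  9 10 11 12 13
g(k):  0  0  0  0  0  1  1  1  1  1  2  2  2  2
So g(13) = 2.

2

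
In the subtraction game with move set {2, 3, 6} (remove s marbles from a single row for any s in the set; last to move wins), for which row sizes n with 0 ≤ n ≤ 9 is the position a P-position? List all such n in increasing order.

Build the Grundy sequence with g(k) = mex{g(k−s) : s ∈ {2, 3, 6}, s ≤ k}:
g(0) = mex{} = 0
g(1) = mex{} = 0
g(2) = mex{0} = 1
g(3) = mex{0} = 1
g(4) = mex{0,1} = 2
g(5) = mex{1} = 0
g(6) = mex{0,1,2} = 3
g(7) = mex{0,2} = 1
g(8) = mex{0,1,3} = 2
g(9) = mex{1,3} = 0
The P-positions (g = 0) in 0..9 are 0, 1, 5, 9.

0, 1, 5, 9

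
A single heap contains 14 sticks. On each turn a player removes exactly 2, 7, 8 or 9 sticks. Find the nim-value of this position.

3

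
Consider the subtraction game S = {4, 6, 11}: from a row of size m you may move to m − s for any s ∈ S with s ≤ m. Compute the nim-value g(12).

Compute g(0), g(1), … for moves {4, 6, 11}:
k:     0  1  2  3  4  5  6  7  8  9 10 11 12
g(k):  0  0  0  0  1  1  1  1  2  2  0  2  3
So g(12) = 3.

3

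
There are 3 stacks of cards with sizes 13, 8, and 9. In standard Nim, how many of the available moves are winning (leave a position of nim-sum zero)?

3

Nim-sum: 13 ⊕ 8 ⊕ 9 = 12.
The overall nim-sum is X = 12. A stack of size p has a winning move iff p XOR X < p (reduce it to p XOR X).
  13: 13 XOR 12 = 1 < 13 — winning move (to 1).
  8: 8 XOR 12 = 4 < 8 — winning move (to 4).
  9: 9 XOR 12 = 5 < 9 — winning move (to 5).
That gives 3 winning moves.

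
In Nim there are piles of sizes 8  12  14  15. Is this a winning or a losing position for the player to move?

Nim-sum: 8 ^ 12 ^ 14 ^ 15 = 5.
The nim-sum is 5 ≠ 0, so this is an N-position: the player to move can win.

Winning position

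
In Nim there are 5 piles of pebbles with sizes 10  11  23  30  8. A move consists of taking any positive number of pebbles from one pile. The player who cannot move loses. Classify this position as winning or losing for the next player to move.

Losing position

Write each in binary and XOR column by column:
  01010  (10)
  01011  (11)
  10111  (23)
  11110  (30)
  01000  (8)
  -----
  00000  (0)
The nim-sum is 0, so this is a P-position: the player to move is in a losing position under optimal play.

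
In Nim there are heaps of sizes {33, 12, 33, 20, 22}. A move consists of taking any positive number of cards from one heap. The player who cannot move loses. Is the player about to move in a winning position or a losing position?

Compute the nim-sum pairwise:
33 ⊕ 12 = 45
45 ⊕ 33 = 12
12 ⊕ 20 = 24
24 ⊕ 22 = 14
The nim-sum is 14 ≠ 0, so this is an N-position: the player to move can win.

Winning position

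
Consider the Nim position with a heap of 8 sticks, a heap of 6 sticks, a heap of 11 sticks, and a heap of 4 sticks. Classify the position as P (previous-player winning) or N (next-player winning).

N-position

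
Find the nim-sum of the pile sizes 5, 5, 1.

In binary:
  101  (5)
  101  (5)
  001  (1)
  ---
  001  (1)

1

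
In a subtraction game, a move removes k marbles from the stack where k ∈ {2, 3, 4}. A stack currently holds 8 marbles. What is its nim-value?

Build the Grundy sequence with g(k) = mex{g(k−s) : s ∈ {2, 3, 4}, s ≤ k}:
k:     0  1  2  3  4  5  6  7  8
g(k):  0  0  1  1  2  2  0  0  1
So g(8) = 1.

1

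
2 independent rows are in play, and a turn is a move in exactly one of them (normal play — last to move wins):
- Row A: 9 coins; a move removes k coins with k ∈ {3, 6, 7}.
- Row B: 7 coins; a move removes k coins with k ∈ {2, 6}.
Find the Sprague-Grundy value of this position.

2

For row A, compute g(0), g(1), … with moves {3, 6, 7}:
k:     0  1  2  3  4  5  6  7  8  9
g(k):  0  0  0  1  1  1  2  2  2  3
So g(9) = 3.
Grundy values for row B (subtraction set {2, 6}):
k:     0  1  2  3  4  5  6  7
g(k):  0  0  1  1  0  0  1  1
So g(7) = 1.
By the Sprague-Grundy theorem, the Grundy value of a sum of independent games is the XOR of the component values.
Combined value = 3 XOR 1 = 2.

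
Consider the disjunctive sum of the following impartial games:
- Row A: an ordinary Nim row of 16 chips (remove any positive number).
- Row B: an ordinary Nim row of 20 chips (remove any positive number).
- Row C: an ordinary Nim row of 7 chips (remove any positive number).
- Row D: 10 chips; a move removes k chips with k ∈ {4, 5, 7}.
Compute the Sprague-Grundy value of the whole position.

Row A is a plain Nim row of size 16, so its Grundy value is 16.
Row B is a plain Nim row of size 20, so its Grundy value is 20.
Row C is a plain Nim row of size 7, so its Grundy value is 7.
For row D, compute g(0), g(1), … with moves {4, 5, 7}:
g(0) = mex{} = 0
g(1) = mex{} = 0
g(2) = mex{} = 0
g(3) = mex{} = 0
g(4) = mex{0} = 1
g(5) = mex{0} = 1
g(6) = mex{0} = 1
g(7) = mex{0} = 1
g(8) = mex{0,1} = 2
g(9) = mex{0,1} = 2
g(10) = mex{0,1} = 2
So g(10) = 2.
The value of a disjunctive sum is the nim-sum of the parts.
Combined value = 16 ⊕ 20 ⊕ 7 ⊕ 2 = 1.

1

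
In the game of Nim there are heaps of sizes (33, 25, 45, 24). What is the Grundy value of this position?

13

Compute the nim-sum pairwise:
33 ⊕ 25 = 56
56 ⊕ 45 = 21
21 ⊕ 24 = 13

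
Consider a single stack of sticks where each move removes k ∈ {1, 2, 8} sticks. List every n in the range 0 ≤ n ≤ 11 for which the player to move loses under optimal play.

Grundy values for subtraction set {1, 2, 8}:
g(0) = mex{} = 0
g(1) = mex{0} = 1
g(2) = mex{0,1} = 2
g(3) = mex{1,2} = 0
g(4) = mex{0,2} = 1
g(5) = mex{0,1} = 2
g(6) = mex{1,2} = 0
g(7) = mex{0,2} = 1
g(8) = mex{0,1} = 2
g(9) = mex{1,2} = 0
g(10) = mex{0,2} = 1
g(11) = mex{0,1} = 2
The P-positions (g = 0) in 0..11 are 0, 3, 6, 9.

0, 3, 6, 9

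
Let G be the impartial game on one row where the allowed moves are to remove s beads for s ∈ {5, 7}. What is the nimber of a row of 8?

1

Compute g(0), g(1), … for moves {5, 7}:
g(0) = mex{} = 0
g(1) = mex{} = 0
g(2) = mex{} = 0
g(3) = mex{} = 0
g(4) = mex{} = 0
g(5) = mex{0} = 1
g(6) = mex{0} = 1
g(7) = mex{0} = 1
g(8) = mex{0} = 1
So g(8) = 1.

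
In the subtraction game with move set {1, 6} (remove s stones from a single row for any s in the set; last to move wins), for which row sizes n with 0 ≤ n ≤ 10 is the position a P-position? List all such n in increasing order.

0, 2, 4, 7, 9

Build the Grundy sequence with g(k) = mex{g(k−s) : s ∈ {1, 6}, s ≤ k}:
k:     0  1  2  3  4  5  6  7  8  9 10
g(k):  0  1  0  1  0  1  2  0  1  0  1
The P-positions (g = 0) in 0..10 are 0, 2, 4, 7, 9.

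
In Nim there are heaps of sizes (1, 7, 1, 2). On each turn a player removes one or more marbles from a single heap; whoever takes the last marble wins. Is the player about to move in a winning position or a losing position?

Winning position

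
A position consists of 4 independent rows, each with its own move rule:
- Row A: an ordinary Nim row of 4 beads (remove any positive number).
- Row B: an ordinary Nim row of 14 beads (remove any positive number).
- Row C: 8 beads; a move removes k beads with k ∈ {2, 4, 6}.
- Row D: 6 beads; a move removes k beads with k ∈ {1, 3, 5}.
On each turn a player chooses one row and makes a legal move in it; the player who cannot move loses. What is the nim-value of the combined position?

10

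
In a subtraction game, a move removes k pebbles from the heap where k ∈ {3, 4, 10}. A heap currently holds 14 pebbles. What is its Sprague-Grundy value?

Grundy values for subtraction set {3, 4, 10}:
k:     0  1  2  3  4  5  6  7  8  9 10 11 12 13 14
g(k):  0  0  0  1  1  1  2  0  0  0  1  1  1  2  0
So g(14) = 0.

0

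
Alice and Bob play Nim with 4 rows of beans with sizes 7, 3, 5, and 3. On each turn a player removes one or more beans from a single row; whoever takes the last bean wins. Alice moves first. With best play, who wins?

Compute the nim-sum pairwise:
7 ⊕ 3 = 4
4 ⊕ 5 = 1
1 ⊕ 3 = 2
The nim-sum is 2 ≠ 0, so this is an N-position: the player to move can win; Alice has a winning move.

Alice wins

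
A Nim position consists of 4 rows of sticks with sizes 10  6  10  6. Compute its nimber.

Nim-sum: 10 ⊕ 6 ⊕ 10 ⊕ 6 = 0.

0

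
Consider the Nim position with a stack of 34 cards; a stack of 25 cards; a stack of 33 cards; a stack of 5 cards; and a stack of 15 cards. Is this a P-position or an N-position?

N-position

Nim-sum: 34 XOR 25 XOR 33 XOR 5 XOR 15 = 16.
The nim-sum is 16 ≠ 0, so this is an N-position: the player to move can win.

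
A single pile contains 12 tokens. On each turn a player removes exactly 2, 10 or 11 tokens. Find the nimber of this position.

2

Compute g(0), g(1), … for moves {2, 10, 11}:
k:     0  1  2  3  4  5  6  7  8  9 10 11 12
g(k):  0  0  1  1  0  0  1  1  0  0  1  1  2
So g(12) = 2.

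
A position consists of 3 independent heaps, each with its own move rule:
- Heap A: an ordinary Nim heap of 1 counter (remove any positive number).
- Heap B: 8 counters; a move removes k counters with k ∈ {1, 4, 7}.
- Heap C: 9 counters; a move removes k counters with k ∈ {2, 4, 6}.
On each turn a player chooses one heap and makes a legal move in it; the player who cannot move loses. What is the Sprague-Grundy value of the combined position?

Heap A is a plain Nim heap of size 1, so its Grundy value is 1.
Grundy values for heap B (subtraction set {1, 4, 7}):
g(0) = mex{} = 0
g(1) = mex{0} = 1
g(2) = mex{1} = 0
g(3) = mex{0} = 1
g(4) = mex{0,1} = 2
g(5) = mex{1,2} = 0
g(6) = mex{0} = 1
g(7) = mex{0,1} = 2
g(8) = mex{1,2} = 0
So g(8) = 0.
Build the Grundy sequence for heap C with g(k) = mex{g(k−s) : s ∈ {2, 4, 6}, s ≤ k}:
k:     0  1  2  3  4  5  6  7  8  9
g(k):  0  0  1  1  2  2  3  3  0  0
So g(9) = 0.
The value of a disjunctive sum is the nim-sum of the parts.
Combined value = 1 ⊕ 0 ⊕ 0 = 1.

1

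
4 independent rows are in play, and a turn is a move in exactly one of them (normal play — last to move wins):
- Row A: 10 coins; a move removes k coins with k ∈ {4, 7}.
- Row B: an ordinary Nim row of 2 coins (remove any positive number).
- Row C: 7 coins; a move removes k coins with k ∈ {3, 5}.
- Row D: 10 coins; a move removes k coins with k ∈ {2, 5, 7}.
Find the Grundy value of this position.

Build the Grundy sequence for row A with g(k) = mex{g(k−s) : s ∈ {4, 7}, s ≤ k}:
k:     0  1  2  3  4  5  6  7  8  9 10
g(k):  0  0  0  0  1  1  1  1  2  2  2
So g(10) = 2.
Row B is a plain Nim row of size 2, so its Grundy value is 2.
Build the Grundy sequence for row C with g(k) = mex{g(k−s) : s ∈ {3, 5}, s ≤ k}:
k:     0  1  2  3  4  5  6  7
g(k):  0  0  0  1  1  1  2  2
So g(7) = 2.
Grundy values for row D (subtraction set {2, 5, 7}):
k:     0  1  2  3  4  5  6  7  8  9 10
g(k):  0  0  1  1  0  2  1  3  2  2  0
So g(10) = 0.
The value of a disjunctive sum is the nim-sum of the parts.
Combined value = 2 ⊕ 2 ⊕ 2 ⊕ 0 = 2.

2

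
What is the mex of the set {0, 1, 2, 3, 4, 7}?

The values 0, 1, 2, 3, 4 are all present; 5 is the first non-negative integer missing from the set.

5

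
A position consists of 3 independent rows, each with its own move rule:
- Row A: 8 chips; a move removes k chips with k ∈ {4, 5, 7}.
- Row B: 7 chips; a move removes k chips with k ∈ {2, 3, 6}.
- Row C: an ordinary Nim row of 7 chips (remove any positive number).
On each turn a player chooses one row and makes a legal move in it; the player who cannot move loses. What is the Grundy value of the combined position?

4

For row A, compute g(0), g(1), … with moves {4, 5, 7}:
k:     0  1  2  3  4  5  6  7  8
g(k):  0  0  0  0  1  1  1  1  2
So g(8) = 2.
Build the Grundy sequence for row B with g(k) = mex{g(k−s) : s ∈ {2, 3, 6}, s ≤ k}:
k:     0  1  2  3  4  5  6  7
g(k):  0  0  1  1  2  0  3  1
So g(7) = 1.
Row C is a plain Nim row of size 7, so its Grundy value is 7.
The value of a disjunctive sum is the nim-sum of the parts.
Combined value = 2 XOR 1 XOR 7 = 4.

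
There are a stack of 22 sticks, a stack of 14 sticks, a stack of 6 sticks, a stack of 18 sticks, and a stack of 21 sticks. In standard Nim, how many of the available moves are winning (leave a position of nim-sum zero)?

3

Nim-sum: 22 ⊕ 14 ⊕ 6 ⊕ 18 ⊕ 21 = 25.
The overall nim-sum is X = 25. A stack of size p has a winning move iff p XOR X < p (reduce it to p XOR X).
  22: 22 XOR 25 = 15 < 22 — winning move (to 15).
  14: 14 XOR 25 = 23 ≥ 14 — no move.
  6: 6 XOR 25 = 31 ≥ 6 — no move.
  18: 18 XOR 25 = 11 < 18 — winning move (to 11).
  21: 21 XOR 25 = 12 < 21 — winning move (to 12).
That gives 3 winning moves.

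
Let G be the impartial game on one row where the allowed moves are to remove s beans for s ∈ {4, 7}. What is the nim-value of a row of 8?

Compute g(0), g(1), … for moves {4, 7}:
g(0) = mex{} = 0
g(1) = mex{} = 0
g(2) = mex{} = 0
g(3) = mex{} = 0
g(4) = mex{0} = 1
g(5) = mex{0} = 1
g(6) = mex{0} = 1
g(7) = mex{0} = 1
g(8) = mex{0,1} = 2
So g(8) = 2.

2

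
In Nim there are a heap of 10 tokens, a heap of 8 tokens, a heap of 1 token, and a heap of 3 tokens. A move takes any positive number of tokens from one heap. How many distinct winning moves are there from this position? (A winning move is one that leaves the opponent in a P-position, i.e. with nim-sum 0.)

0

Write each in binary and XOR column by column:
  1010  (10)
  1000  (8)
  0001  (1)
  0011  (3)
  ----
  0000  (0)
The nim-sum is already 0, so every move leaves a nonzero nim-sum — there are no winning moves.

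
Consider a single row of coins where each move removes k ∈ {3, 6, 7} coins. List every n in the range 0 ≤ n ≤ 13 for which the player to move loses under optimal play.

0, 1, 2, 10, 11, 12

Compute g(0), g(1), … for moves {3, 6, 7}:
k:     0  1  2  3  4  5  6  7  8  9 10 11 12 13
g(k):  0  0  0  1  1  1  2  2  2  3  0  0  0  1
The P-positions (g = 0) in 0..13 are 0, 1, 2, 10, 11, 12.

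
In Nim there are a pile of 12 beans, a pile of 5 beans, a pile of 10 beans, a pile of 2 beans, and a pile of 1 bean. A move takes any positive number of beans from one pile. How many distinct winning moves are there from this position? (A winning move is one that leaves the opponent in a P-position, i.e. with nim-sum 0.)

0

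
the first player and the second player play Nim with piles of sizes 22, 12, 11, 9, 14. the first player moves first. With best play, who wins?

the first player wins

Write each in binary and XOR column by column:
  10110  (22)
  01100  (12)
  01011  (11)
  01001  (9)
  01110  (14)
  -----
  10110  (22)
The nim-sum is 22 ≠ 0, so this is an N-position: the player to move can win; the first player has a winning move.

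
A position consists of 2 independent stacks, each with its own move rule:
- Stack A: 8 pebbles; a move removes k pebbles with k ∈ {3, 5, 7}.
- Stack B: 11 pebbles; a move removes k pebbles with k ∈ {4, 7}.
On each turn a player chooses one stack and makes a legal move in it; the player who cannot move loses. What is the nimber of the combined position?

2

Build the Grundy sequence for stack A with g(k) = mex{g(k−s) : s ∈ {3, 5, 7}, s ≤ k}:
k:     0  1  2  3  4  5  6  7  8
g(k):  0  0  0  1  1  1  2  2  2
So g(8) = 2.
Build the Grundy sequence for stack B with g(k) = mex{g(k−s) : s ∈ {4, 7}, s ≤ k}:
g(0) = mex{} = 0
g(1) = mex{} = 0
g(2) = mex{} = 0
g(3) = mex{} = 0
g(4) = mex{0} = 1
g(5) = mex{0} = 1
g(6) = mex{0} = 1
g(7) = mex{0} = 1
g(8) = mex{0,1} = 2
g(9) = mex{0,1} = 2
g(10) = mex{0,1} = 2
g(11) = mex{1} = 0
So g(11) = 0.
The value of a disjunctive sum is the nim-sum of the parts.
Combined value = 2 ⊕ 0 = 2.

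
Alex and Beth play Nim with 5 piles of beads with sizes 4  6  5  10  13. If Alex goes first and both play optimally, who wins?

Beth wins

Write each in binary and XOR column by column:
  0100  (4)
  0110  (6)
  0101  (5)
  1010  (10)
  1101  (13)
  ----
  0000  (0)
The nim-sum is 0, so this is a P-position: the player to move is in a losing position under optimal play; Alex is about to move from it and so loses — Beth wins.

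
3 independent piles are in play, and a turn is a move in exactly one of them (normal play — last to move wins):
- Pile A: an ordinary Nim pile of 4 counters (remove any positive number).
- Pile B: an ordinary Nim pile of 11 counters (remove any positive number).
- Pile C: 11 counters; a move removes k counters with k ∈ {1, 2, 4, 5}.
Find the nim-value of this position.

13

Pile A is a plain Nim pile of size 4, so its Grundy value is 4.
Pile B is a plain Nim pile of size 11, so its Grundy value is 11.
Grundy values for pile C (subtraction set {1, 2, 4, 5}):
k:     0  1  2  3  4  5  6  7  8  9 10 11
g(k):  0  1  2  0  1  2  0  1  2  0  1  2
So g(11) = 2.
By the Sprague-Grundy theorem, the Grundy value of a sum of independent games is the XOR of the component values.
Combined value = 4 XOR 11 XOR 2 = 13.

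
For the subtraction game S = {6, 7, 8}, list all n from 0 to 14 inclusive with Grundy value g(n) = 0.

Grundy values for subtraction set {6, 7, 8}:
k:     0  1  2  3  4  5  6  7  8  9 10 11 12 13 14
g(k):  0  0  0  0  0  0  1  1  1  1  1  1  2  2  0
The P-positions (g = 0) in 0..14 are 0, 1, 2, 3, 4, 5, 14.

0, 1, 2, 3, 4, 5, 14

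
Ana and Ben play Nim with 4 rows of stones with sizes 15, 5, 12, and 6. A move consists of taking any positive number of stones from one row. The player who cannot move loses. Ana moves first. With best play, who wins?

Ben wins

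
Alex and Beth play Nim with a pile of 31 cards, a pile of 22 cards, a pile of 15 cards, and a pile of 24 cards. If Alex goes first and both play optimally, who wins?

Alex wins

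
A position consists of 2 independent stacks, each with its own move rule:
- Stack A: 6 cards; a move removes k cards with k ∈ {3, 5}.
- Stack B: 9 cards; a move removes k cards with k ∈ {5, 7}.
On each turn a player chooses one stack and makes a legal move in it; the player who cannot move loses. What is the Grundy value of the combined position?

3

Build the Grundy sequence for stack A with g(k) = mex{g(k−s) : s ∈ {3, 5}, s ≤ k}:
k:     0  1  2  3  4  5  6
g(k):  0  0  0  1  1  1  2
So g(6) = 2.
Grundy values for stack B (subtraction set {5, 7}):
k:     0  1  2  3  4  5  6  7  8  9
g(k):  0  0  0  0  0  1  1  1  1  1
So g(9) = 1.
The value of a disjunctive sum is the nim-sum of the parts.
Combined value = 2 XOR 1 = 3.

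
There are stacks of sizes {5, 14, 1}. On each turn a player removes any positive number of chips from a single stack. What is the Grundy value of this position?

10

Nim-sum: 5 ^ 14 ^ 1 = 10.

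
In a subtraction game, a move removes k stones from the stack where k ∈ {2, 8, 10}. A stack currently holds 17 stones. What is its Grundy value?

0

Build the Grundy sequence with g(k) = mex{g(k−s) : s ∈ {2, 8, 10}, s ≤ k}:
k:     0  1  2  3  4  5  6  7  8  9 10 11 12 13 14 15 16 17
g(k):  0  0  1  1  0  0  1  1  2  2  3  3  2  2  3  3  0  0
So g(17) = 0.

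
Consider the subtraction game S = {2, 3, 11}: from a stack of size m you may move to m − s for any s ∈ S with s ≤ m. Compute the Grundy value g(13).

Build the Grundy sequence with g(k) = mex{g(k−s) : s ∈ {2, 3, 11}, s ≤ k}:
k:     0  1  2  3  4  5  6  7  8  9 10 11 12 13
g(k):  0  0  1  1  2  0  0  1  1  2  0  3  1  2
So g(13) = 2.

2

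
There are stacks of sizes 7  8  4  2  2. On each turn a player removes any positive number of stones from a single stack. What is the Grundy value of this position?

Nim-sum: 7 ⊕ 8 ⊕ 4 ⊕ 2 ⊕ 2 = 11.

11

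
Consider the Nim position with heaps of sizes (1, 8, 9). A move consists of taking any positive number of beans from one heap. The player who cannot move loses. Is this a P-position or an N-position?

P-position

Bitwise XOR of the heap sizes:
  0001  (1)
  1000  (8)
  1001  (9)
  ----
  0000  (0)
The nim-sum is 0, so this is a P-position: the player to move is in a losing position under optimal play.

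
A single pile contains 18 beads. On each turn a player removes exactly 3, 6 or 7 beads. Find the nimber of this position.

2

Compute g(0), g(1), … for moves {3, 6, 7}:
k:     0  1  2  3  4  5  6  7  8  9 10 11 12 13 14 15 16 17 18
g(k):  0  0  0  1  1  1  2  2  2  3  0  0  0  1  1  1  2  2  2
So g(18) = 2.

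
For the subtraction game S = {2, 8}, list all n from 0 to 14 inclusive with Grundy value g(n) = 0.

Compute g(0), g(1), … for moves {2, 8}:
g(0) = mex{} = 0
g(1) = mex{} = 0
g(2) = mex{0} = 1
g(3) = mex{0} = 1
g(4) = mex{1} = 0
g(5) = mex{1} = 0
g(6) = mex{0} = 1
g(7) = mex{0} = 1
g(8) = mex{0,1} = 2
g(9) = mex{0,1} = 2
g(10) = mex{1,2} = 0
g(11) = mex{1,2} = 0
g(12) = mex{0} = 1
g(13) = mex{0} = 1
g(14) = mex{1} = 0
The P-positions (g = 0) in 0..14 are 0, 1, 4, 5, 10, 11, 14.

0, 1, 4, 5, 10, 11, 14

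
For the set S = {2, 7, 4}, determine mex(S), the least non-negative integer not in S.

0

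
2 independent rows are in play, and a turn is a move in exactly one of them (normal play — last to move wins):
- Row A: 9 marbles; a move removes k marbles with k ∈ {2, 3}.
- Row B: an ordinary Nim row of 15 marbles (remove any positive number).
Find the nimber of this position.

13

For row A, compute g(0), g(1), … with moves {2, 3}:
k:     0  1  2  3  4  5  6  7  8  9
g(k):  0  0  1  1  2  0  0  1  1  2
So g(9) = 2.
Row B is a plain Nim row of size 15, so its Grundy value is 15.
By the Sprague-Grundy theorem, the Grundy value of a sum of independent games is the XOR of the component values.
Combined value = 2 XOR 15 = 13.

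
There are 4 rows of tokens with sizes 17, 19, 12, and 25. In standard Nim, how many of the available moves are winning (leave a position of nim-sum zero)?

Bitwise XOR of the heap sizes:
  10001  (17)
  10011  (19)
  01100  (12)
  11001  (25)
  -----
  10111  (23)
The overall nim-sum is X = 23. A row of size p has a winning move iff p XOR X < p (reduce it to p XOR X).
  17: 17 XOR 23 = 6 < 17 — winning move (to 6).
  19: 19 XOR 23 = 4 < 19 — winning move (to 4).
  12: 12 XOR 23 = 27 ≥ 12 — no move.
  25: 25 XOR 23 = 14 < 25 — winning move (to 14).
That gives 3 winning moves.

3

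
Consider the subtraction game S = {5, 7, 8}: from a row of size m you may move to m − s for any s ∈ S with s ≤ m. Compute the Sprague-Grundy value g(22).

Compute g(0), g(1), … for moves {5, 7, 8}:
k:     0  1  2  3  4  5  6  7  8  9 10 11 12 13 14 15 16 17 18 19 20 21 22
g(k):  0  0  0  0  0  1  1  1  1  1  2  2  2  0  0  0  0  0  1  1  1  1  1
So g(22) = 1.

1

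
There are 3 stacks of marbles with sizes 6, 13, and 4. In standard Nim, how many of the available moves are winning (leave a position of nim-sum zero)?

1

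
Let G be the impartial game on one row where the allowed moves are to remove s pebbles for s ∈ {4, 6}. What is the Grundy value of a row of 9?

2

Grundy values for subtraction set {4, 6}:
k:     0  1  2  3  4  5  6  7  8  9
g(k):  0  0  0  0  1  1  1  1  2  2
So g(9) = 2.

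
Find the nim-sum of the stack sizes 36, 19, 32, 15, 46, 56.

14

In binary:
  100100  (36)
  010011  (19)
  100000  (32)
  001111  (15)
  101110  (46)
  111000  (56)
  ------
  001110  (14)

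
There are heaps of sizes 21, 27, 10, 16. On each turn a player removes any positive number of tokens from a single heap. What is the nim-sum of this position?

20

Compute the nim-sum pairwise:
21 XOR 27 = 14
14 XOR 10 = 4
4 XOR 16 = 20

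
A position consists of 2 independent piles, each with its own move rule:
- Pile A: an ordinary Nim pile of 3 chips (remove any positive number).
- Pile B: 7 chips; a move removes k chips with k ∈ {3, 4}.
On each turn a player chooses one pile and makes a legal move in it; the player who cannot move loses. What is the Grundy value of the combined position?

Pile A is a plain Nim pile of size 3, so its Grundy value is 3.
Grundy values for pile B (subtraction set {3, 4}):
g(0) = mex{} = 0
g(1) = mex{} = 0
g(2) = mex{} = 0
g(3) = mex{0} = 1
g(4) = mex{0} = 1
g(5) = mex{0} = 1
g(6) = mex{0,1} = 2
g(7) = mex{1} = 0
So g(7) = 0.
By the Sprague-Grundy theorem, the Grundy value of a sum of independent games is the XOR of the component values.
Combined value = 3 XOR 0 = 3.

3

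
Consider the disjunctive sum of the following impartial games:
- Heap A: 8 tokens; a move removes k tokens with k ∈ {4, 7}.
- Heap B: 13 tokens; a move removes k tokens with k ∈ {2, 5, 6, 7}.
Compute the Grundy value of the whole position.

2

Build the Grundy sequence for heap A with g(k) = mex{g(k−s) : s ∈ {4, 7}, s ≤ k}:
k:     0  1  2  3  4  5  6  7  8
g(k):  0  0  0  0  1  1  1  1  2
So g(8) = 2.
For heap B, compute g(0), g(1), … with moves {2, 5, 6, 7}:
k:     0  1  2  3  4  5  6  7  8  9 10 11 12 13
g(k):  0  0  1  1  0  2  1  3  2  2  3  3  0  0
So g(13) = 0.
By the Sprague-Grundy theorem, the Grundy value of a sum of independent games is the XOR of the component values.
Combined value = 2 ⊕ 0 = 2.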